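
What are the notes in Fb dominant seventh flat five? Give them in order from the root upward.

Root Fb, quality dominant seventh flat five:
Root: Fb
Major 3rd (3rd): Ab
Diminished 5th (5th): Cbb
Minor 7th (7th): Ebb

Fb, Ab, Cbb, Ebb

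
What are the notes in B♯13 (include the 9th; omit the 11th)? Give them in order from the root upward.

B#, D##, F##, A#, C##, G##

Root B#, quality dominant thirteenth:
- root: B#
- major 3rd: D##
- perfect 5th: F##
- minor 7th: A#
- major 9th: C##
- major 13th: G##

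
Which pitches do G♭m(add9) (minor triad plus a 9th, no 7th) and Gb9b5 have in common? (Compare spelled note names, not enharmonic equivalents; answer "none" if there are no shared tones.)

G♭, A♭

G♭m(add9): G♭ B𝄫 D♭ A♭
Gb9b5: G♭ B♭ D𝄫 F♭ A♭
Common to both → G♭, A♭.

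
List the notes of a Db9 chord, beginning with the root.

Db9: dominant ninth on Db.
root → Db
3rd (major 3rd) → F
5th (perfect 5th) → Ab
7th (minor 7th) → Cb
9th (major 9th) → Eb

Db  F  Ab  Cb  Eb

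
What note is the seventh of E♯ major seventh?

D-double-sharp

Root of E♯ major seventh = E-sharp. The 7th is a major 7th: E-sharp up a major 7th → D-double-sharp.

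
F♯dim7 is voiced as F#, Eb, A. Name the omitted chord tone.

C

F♯dim7 = F#, A, C, Eb. The voicing lacks the 5th (diminished 5th), C.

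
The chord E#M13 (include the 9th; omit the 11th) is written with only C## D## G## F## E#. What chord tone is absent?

B#

E#M13 = E#, G##, B#, D##, F##, C##. The voicing lacks the 5th (perfect 5th), B#.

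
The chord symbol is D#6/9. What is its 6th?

B#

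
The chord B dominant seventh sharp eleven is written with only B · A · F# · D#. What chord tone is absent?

B dominant seventh sharp eleven = B, D#, F#, A, E#. The voicing lacks the 11th (augmented 11th), E#.

E#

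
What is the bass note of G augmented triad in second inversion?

D♯

G augmented triad in root position is G–B–D♯.
Second inversion places the fifth in the bass, which is D♯.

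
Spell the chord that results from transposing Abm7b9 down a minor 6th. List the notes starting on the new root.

C, Eb, G, Bb, Db

A minor 6th down from Ab is C, so the new chord is C minor seventh flat nine.
C — root
Eb — minor 3rd
G — perfect 5th
Bb — minor 7th
Db — minor 9th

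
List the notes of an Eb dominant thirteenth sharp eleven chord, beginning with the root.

E♭, G, B♭, D♭, F, A, C

Root E♭, quality dominant thirteenth sharp eleven:
Root: E♭
Major 3rd (3rd): G
Perfect 5th (5th): B♭
Minor 7th (7th): D♭
Major 9th (9th): F
Augmented 11th (11th): A
Major 13th (13th): C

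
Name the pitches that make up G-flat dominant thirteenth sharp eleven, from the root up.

G-flat, B-flat, D-flat, F-flat, A-flat, C, E-flat

G-flat dominant thirteenth sharp eleven is a dominant thirteenth sharp eleven built on G-flat.
G-flat — root
B-flat — major 3rd
D-flat — perfect 5th
F-flat — minor 7th
A-flat — major 9th
C — augmented 11th
E-flat — major 13th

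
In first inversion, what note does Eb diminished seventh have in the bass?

G-flat

Eb diminished seventh in root position is E-flat–G-flat–B-double-flat–D-double-flat.
First inversion places the third in the bass, which is G-flat.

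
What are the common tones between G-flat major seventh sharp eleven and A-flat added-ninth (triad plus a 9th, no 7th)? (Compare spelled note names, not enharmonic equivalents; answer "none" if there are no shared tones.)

Bb C

G-flat major seventh sharp eleven = Gb, Bb, Db, F, C.
A-flat added-ninth = Ab, C, Eb, Bb.
Shared: Bb, C.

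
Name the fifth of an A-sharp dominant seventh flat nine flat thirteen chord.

E-sharp

A-sharp dominant seventh flat nine flat thirteen is built on A-sharp; its 5th is a perfect 5th above the root.
A fifth above A uses the letter E, and the perfect 5th above A-sharp is E-sharp.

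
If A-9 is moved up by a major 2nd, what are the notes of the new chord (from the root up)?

B, D, F#, A, C#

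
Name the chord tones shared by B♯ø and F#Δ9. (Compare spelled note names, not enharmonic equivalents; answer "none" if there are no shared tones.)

F#  A#

B♯ø = B#, D#, F#, A#.
F#Δ9 = F#, A#, C#, E#, G#.
Shared: F#, A#.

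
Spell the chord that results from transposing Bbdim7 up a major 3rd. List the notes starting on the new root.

A major 3rd up from Bb is D, so the new chord is D diminished seventh.
root → D
3rd (minor 3rd) → F
5th (diminished 5th) → Ab
7th (diminished 7th) → Cb

D  F  Ab  Cb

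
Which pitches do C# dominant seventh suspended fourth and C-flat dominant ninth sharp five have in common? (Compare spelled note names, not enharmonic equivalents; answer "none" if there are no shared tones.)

C# dominant seventh suspended fourth: C# F# G# B
C-flat dominant ninth sharp five: Cb Eb G Bbb Db
Common to both → none.

none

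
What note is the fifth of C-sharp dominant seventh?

C-sharp dominant seventh is built on C#; its 5th is a perfect 5th above the root.
A fifth above C uses the letter G, and the perfect 5th above C# is G#.

G#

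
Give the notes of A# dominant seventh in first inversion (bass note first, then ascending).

C-double-sharp – E-sharp – G-sharp – A-sharp

A# dominant seventh = A-sharp–C-double-sharp–E-sharp–G-sharp; first inversion → third (C-double-sharp) lowest.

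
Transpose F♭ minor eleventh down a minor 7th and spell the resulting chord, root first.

G-flat – B-double-flat – D-flat – F-flat – A-flat – C-flat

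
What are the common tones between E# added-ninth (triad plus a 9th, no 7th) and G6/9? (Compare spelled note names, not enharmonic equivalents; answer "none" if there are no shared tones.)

E# added-ninth = E♯, G𝄪, B♯, F𝄪.
G6/9 = G, B, D, E, A.
Shared: none.

none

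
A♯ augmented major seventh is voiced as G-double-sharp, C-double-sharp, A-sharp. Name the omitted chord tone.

E-double-sharp

A♯ augmented major seventh = A-sharp, C-double-sharp, E-double-sharp, G-double-sharp. The voicing lacks the 5th (augmented 5th), E-double-sharp.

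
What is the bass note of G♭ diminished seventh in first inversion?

B-double-flat

G♭ diminished seventh = G-flat–B-double-flat–D-double-flat–F-double-flat. First inversion → third in the bass = B-double-flat.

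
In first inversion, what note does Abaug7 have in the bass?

Abaug7 = Ab–C–E–Gb. First inversion → third in the bass = C.

C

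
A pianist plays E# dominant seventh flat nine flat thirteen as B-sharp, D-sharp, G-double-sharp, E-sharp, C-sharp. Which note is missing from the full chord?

F-sharp

E# dominant seventh flat nine flat thirteen = E-sharp, G-double-sharp, B-sharp, D-sharp, F-sharp, C-sharp. The voicing lacks the 9th (minor 9th), F-sharp.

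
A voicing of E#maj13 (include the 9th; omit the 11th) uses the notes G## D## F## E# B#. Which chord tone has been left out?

The full E#maj13 chord is E#, G##, B#, D##, F##, C##.
Comparing with the voicing, the major 13th (13th) — C## — is absent.

C##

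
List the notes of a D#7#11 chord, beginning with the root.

Root D#, quality dominant seventh sharp eleven:
- root: D#
- major 3rd: F##
- perfect 5th: A#
- minor 7th: C#
- augmented 11th: G##

D#  F##  A#  C#  G##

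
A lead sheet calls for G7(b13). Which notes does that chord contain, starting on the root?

G – B – D – F – Eb

Root G, quality dominant seventh flat thirteen:
G — root
B — major 3rd
D — perfect 5th
F — minor 7th
Eb — minor 13th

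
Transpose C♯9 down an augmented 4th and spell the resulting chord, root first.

G, B, D, F, A

An augmented 4th down from C# is G, so the new chord is G dominant ninth.
- root: G
- major 3rd: B
- perfect 5th: D
- minor 7th: F
- major 9th: A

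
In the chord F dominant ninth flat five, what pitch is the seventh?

E-flat

F dominant ninth flat five is built on F; its 7th is a minor 7th above the root.
A seventh above F uses the letter E, and the minor 7th above F is E-flat.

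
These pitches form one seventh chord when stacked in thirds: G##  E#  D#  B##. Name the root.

E#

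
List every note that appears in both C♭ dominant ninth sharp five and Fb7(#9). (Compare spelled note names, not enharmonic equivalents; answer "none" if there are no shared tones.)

C♭ dominant ninth sharp five: Cb Eb G Bbb Db
Fb7(#9): Fb Ab Cb Ebb G
Common to both → Cb, G.

Cb  G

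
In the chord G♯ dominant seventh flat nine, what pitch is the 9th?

G♯ dominant seventh flat nine is built on G♯; its 9th is a minor 9th above the root.
A second above G uses the letter A, and the minor 9th above G♯ is A.

A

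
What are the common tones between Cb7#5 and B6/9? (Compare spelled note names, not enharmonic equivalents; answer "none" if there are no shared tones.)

Cb7#5 = Cb, Eb, G, Bbb.
B6/9 = B, D#, F#, G#, C#.
Shared: none.

none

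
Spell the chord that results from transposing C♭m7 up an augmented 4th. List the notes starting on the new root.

F, Ab, C, Eb

An augmented 4th up from Cb is F, so the new chord is F minor seventh.
F — root
Ab — minor 3rd
C — perfect 5th
Eb — minor 7th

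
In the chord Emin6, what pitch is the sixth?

C#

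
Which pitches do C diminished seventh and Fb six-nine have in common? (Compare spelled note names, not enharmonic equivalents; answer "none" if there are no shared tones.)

Gb

C diminished seventh = C, Eb, Gb, Bbb.
Fb six-nine = Fb, Ab, Cb, Db, Gb.
Shared: Gb.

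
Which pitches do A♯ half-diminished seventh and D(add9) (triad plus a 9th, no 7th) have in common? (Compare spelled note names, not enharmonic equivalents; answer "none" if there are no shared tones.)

E

A♯ half-diminished seventh = A#, C#, E, G#.
D(add9) = D, F#, A, E.
Shared: E.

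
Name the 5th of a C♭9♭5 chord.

Root of C♭9♭5 = Cb. The 5th is a diminished 5th: Cb up a diminished 5th → Gbb.

Gbb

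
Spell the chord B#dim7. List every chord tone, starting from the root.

B#dim7 is a diminished seventh built on B#.
- root: B#
- minor 3rd: D#
- diminished 5th: F#
- diminished 7th: A

B#, D#, F#, A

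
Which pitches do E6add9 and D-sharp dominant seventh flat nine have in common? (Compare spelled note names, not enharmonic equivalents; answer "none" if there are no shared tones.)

E – C♯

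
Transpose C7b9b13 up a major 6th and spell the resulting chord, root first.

A C# E G Bb F

Transposed root: C → A (major 6th up). So we spell A dominant seventh flat nine flat thirteen:
A — root
C# — major 3rd
E — perfect 5th
G — minor 7th
Bb — minor 9th
F — minor 13th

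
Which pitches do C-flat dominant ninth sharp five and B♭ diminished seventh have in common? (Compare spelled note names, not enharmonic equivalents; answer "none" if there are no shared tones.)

C-flat dominant ninth sharp five: C-flat E-flat G B-double-flat D-flat
B♭ diminished seventh: B-flat D-flat F-flat A-double-flat
Common to both → D-flat.

D-flat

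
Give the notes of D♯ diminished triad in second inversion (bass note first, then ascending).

A, D#, F#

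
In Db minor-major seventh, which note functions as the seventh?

Root of Db minor-major seventh = D-flat. The 7th is a major 7th: D-flat up a major 7th → C.

C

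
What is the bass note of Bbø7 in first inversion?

D♭

Bbø7 in root position is B♭–D♭–F♭–A♭.
First inversion places the third in the bass, which is D♭.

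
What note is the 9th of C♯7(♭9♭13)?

C♯7(♭9♭13) is built on C#; its 9th is a minor 9th above the root.
A second above C uses the letter D, and the minor 9th above C# is D.

D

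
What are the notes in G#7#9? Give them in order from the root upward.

G#7#9 is a dominant seventh sharp nine built on G#.
Root: G#
Major 3rd (3rd): B#
Perfect 5th (5th): D#
Minor 7th (7th): F#
Augmented 9th (9th): A##

G#, B#, D#, F#, A##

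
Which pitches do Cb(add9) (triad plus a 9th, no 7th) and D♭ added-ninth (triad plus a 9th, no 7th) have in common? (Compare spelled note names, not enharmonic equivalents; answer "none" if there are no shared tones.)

E♭  D♭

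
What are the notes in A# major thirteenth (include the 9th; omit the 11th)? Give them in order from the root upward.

Root A#, quality major thirteenth:
root → A#
3rd (major 3rd) → C##
5th (perfect 5th) → E#
7th (major 7th) → G##
9th (major 9th) → B#
13th (major 13th) → F##

A#  C##  E#  G##  B#  F##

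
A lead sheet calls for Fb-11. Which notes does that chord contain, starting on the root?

Fb-11 is a minor eleventh built on Fb.
Root: Fb
Minor 3rd (3rd): Abb
Perfect 5th (5th): Cb
Minor 7th (7th): Ebb
Major 9th (9th): Gb
Perfect 11th (11th): Bbb

Fb, Abb, Cb, Ebb, Gb, Bbb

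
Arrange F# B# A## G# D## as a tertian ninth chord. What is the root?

G#

Stacking in thirds gives G# – B# – D## – F# – A##, so G# is the root — G# dominant seventh sharp nine sharp five.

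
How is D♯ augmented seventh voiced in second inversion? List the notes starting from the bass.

A## C# D# F##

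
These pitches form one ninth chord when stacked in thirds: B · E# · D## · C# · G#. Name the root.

C#

Stacking in thirds gives C# – E# – G# – B – D##, so C# is the root — C# dominant seventh sharp nine.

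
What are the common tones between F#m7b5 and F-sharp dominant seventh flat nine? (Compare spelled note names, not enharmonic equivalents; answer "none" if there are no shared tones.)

F#m7b5: F# A C E
F-sharp dominant seventh flat nine: F# A# C# E G
Common to both → F#, E.

F# – E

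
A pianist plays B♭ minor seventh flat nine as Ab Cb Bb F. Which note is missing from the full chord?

B♭ minor seventh flat nine = Bb, Db, F, Ab, Cb. The voicing lacks the 3rd (minor 3rd), Db.

Db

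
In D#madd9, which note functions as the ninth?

D#madd9 is built on D♯; its 9th is a major 9th above the root.
A second above D uses the letter E, and the major 9th above D♯ is E♯.

E♯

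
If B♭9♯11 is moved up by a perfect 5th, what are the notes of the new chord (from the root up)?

Transposed root: Bb → F (perfect 5th up). So we spell F dominant ninth sharp eleven:
- root: F
- major 3rd: A
- perfect 5th: C
- minor 7th: Eb
- major 9th: G
- augmented 11th: B

F – A – C – Eb – G – B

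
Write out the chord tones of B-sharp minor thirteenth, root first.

B-sharp D-sharp F-double-sharp A-sharp C-double-sharp E-sharp G-double-sharp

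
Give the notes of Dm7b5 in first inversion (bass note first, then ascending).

F  Ab  C  D

Dm7b5 = D–F–Ab–C; first inversion → third (F) lowest.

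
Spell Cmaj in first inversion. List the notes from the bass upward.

In root position, Cmaj is C–E–G.
First inversion puts the third (E) in the bass.

E, G, C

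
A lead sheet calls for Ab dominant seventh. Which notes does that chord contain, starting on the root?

A-flat, C, E-flat, G-flat

Ab dominant seventh is a dominant seventh built on A-flat.
A-flat — root
C — major 3rd
E-flat — perfect 5th
G-flat — minor 7th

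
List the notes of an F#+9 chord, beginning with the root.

F♯, A♯, C𝄪, E, G♯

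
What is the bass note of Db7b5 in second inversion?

Abb

Db7b5 in root position is Db–F–Abb–Cb.
Second inversion places the fifth in the bass, which is Abb.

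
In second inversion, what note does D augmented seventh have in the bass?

A♯

D augmented seventh = D–F♯–A♯–C. Second inversion → fifth in the bass = A♯.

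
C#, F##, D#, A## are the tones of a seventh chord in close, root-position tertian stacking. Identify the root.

D#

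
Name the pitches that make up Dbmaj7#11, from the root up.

Db  F  Ab  C  G

Dbmaj7#11 is a major seventh sharp eleven built on Db.
root → Db
3rd (major 3rd) → F
5th (perfect 5th) → Ab
7th (major 7th) → C
11th (augmented 11th) → G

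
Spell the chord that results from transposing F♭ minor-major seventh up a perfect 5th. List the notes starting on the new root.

Cb, Ebb, Gb, Bb

Fb up a perfect 5th → Cb. New chord: Cb minor-major seventh.
root → Cb
3rd (minor 3rd) → Ebb
5th (perfect 5th) → Gb
7th (major 7th) → Bb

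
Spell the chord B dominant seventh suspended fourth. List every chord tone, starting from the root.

B dominant seventh suspended fourth: dominant seventh suspended fourth on B.
B — root
E — perfect 4th
F# — perfect 5th
A — minor 7th

B  E  F#  A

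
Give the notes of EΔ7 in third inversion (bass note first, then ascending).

EΔ7 = E–G#–B–D#; third inversion → seventh (D#) lowest.

D#, E, G#, B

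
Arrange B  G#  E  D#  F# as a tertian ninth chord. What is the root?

Stacking in thirds gives E – G# – B – D# – F#, so E is the root — E major ninth.

E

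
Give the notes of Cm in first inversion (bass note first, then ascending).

Eb, G, C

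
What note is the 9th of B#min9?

Root of B#min9 = B#. The 9th is a major 9th: B# up a major 9th → C##.

C##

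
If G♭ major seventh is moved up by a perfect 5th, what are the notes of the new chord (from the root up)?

A perfect 5th up from Gb is Db, so the new chord is Db major seventh.
- root: Db
- major 3rd: F
- perfect 5th: Ab
- major 7th: C

Db, F, Ab, C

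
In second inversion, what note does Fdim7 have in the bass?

Fdim7 = F–Ab–Cb–Ebb. Second inversion → fifth in the bass = Cb.

Cb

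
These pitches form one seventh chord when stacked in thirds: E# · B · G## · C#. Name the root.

C#

Stacking in thirds gives C# – E# – G## – B, so C# is the root — C# augmented seventh.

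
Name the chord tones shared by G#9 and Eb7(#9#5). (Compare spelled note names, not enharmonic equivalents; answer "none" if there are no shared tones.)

F#

G#9 = G#, B#, D#, F#, A#.
Eb7(#9#5) = Eb, G, B, Db, F#.
Shared: F#.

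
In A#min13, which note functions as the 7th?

G#

A#min13 is built on A#; its 7th is a minor 7th above the root.
A seventh above A uses the letter G, and the minor 7th above A# is G#.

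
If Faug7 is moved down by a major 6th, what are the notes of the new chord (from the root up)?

A major 6th down from F is Ab, so the new chord is Ab augmented seventh.
Ab — root
C — major 3rd
E — augmented 5th
Gb — minor 7th

Ab – C – E – Gb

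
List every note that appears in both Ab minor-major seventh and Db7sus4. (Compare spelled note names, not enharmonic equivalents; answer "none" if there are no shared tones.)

A♭, C♭

Ab minor-major seventh: A♭ C♭ E♭ G
Db7sus4: D♭ G♭ A♭ C♭
Common to both → A♭, C♭.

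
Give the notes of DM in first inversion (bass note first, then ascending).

F#  A  D

DM = D–F#–A; first inversion → third (F#) lowest.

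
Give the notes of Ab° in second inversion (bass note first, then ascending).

Ab° = A♭–C♭–E𝄫; second inversion → fifth (E𝄫) lowest.

E𝄫, A♭, C♭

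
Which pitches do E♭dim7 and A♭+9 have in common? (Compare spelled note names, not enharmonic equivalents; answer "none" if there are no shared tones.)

E♭dim7: Eb Gb Bbb Dbb
A♭+9: Ab C E Gb Bb
Common to both → Gb.

Gb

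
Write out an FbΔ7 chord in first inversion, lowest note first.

Ab, Cb, Eb, Fb

FbΔ7 = Fb–Ab–Cb–Eb; first inversion → third (Ab) lowest.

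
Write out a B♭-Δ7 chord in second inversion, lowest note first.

F – A – Bb – Db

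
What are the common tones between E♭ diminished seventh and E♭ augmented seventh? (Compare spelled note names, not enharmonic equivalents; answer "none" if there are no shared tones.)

E-flat

E♭ diminished seventh = E-flat, G-flat, B-double-flat, D-double-flat.
E♭ augmented seventh = E-flat, G, B, D-flat.
Shared: E-flat.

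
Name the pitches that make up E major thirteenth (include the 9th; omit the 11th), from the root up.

Root E, quality major thirteenth:
- root: E
- major 3rd: G-sharp
- perfect 5th: B
- major 7th: D-sharp
- major 9th: F-sharp
- major 13th: C-sharp

E  G-sharp  B  D-sharp  F-sharp  C-sharp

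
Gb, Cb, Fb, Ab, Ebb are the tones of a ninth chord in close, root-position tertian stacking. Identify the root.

Arranged so that each adjacent pair is a third by letter name: Fb – Ab – Cb – Ebb – Gb.
The bottom of that stack, Fb, is the root (this is Fb dominant ninth).

Fb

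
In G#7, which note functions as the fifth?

D♯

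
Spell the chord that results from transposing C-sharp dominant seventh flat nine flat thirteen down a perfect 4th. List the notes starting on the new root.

G-sharp B-sharp D-sharp F-sharp A E

Transposed root: C-sharp → G-sharp (perfect 4th down). So we spell G-sharp dominant seventh flat nine flat thirteen:
Root: G-sharp
Major 3rd (3rd): B-sharp
Perfect 5th (5th): D-sharp
Minor 7th (7th): F-sharp
Minor 9th (9th): A
Minor 13th (13th): E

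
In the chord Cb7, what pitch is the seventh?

Bbb

Cb7 is built on Cb; its 7th is a minor 7th above the root.
A seventh above C uses the letter B, and the minor 7th above Cb is Bbb.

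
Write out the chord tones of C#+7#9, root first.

C#+7#9 is a dominant seventh sharp nine sharp five built on C#.
root → C#
3rd (major 3rd) → E#
5th (augmented 5th) → G##
7th (minor 7th) → B
9th (augmented 9th) → D##

C#, E#, G##, B, D##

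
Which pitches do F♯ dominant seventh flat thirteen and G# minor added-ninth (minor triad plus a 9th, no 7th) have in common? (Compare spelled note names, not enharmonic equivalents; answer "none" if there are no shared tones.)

A-sharp

F♯ dominant seventh flat thirteen = F-sharp, A-sharp, C-sharp, E, D.
G# minor added-ninth = G-sharp, B, D-sharp, A-sharp.
Shared: A-sharp.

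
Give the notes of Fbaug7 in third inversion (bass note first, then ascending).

Ebb Fb Ab C

Fbaug7 = Fb–Ab–C–Ebb; third inversion → seventh (Ebb) lowest.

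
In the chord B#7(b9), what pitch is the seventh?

A#

Root of B#7(b9) = B#. The 7th is a minor 7th: B# up a minor 7th → A#.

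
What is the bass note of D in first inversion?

D = D–F#–A. First inversion → third in the bass = F#.

F#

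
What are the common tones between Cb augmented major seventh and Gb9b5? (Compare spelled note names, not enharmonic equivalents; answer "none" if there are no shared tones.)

Bb

Cb augmented major seventh = Cb, Eb, G, Bb.
Gb9b5 = Gb, Bb, Dbb, Fb, Ab.
Shared: Bb.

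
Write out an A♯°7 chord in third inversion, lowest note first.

G A♯ C♯ E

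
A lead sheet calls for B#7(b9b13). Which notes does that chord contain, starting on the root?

B#7(b9b13) is a dominant seventh flat nine flat thirteen built on B#.
root → B#
3rd (major 3rd) → D##
5th (perfect 5th) → F##
7th (minor 7th) → A#
9th (minor 9th) → C#
13th (minor 13th) → G#

B#, D##, F##, A#, C#, G#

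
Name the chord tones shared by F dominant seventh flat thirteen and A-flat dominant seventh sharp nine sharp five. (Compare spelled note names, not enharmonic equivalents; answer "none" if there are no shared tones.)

C

F dominant seventh flat thirteen: F A C E-flat D-flat
A-flat dominant seventh sharp nine sharp five: A-flat C E G-flat B
Common to both → C.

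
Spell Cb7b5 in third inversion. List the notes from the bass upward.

In root position, Cb7b5 is Cb–Eb–Gbb–Bbb.
Third inversion puts the seventh (Bbb) in the bass.

Bbb Cb Eb Gbb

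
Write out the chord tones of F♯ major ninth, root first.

Root F#, quality major ninth:
root → F#
3rd (major 3rd) → A#
5th (perfect 5th) → C#
7th (major 7th) → E#
9th (major 9th) → G#

F# – A# – C# – E# – G#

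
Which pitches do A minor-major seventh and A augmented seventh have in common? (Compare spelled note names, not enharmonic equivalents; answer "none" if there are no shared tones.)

A

A minor-major seventh: A C E G-sharp
A augmented seventh: A C-sharp E-sharp G
Common to both → A.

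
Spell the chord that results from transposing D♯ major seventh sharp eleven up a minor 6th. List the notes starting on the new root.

B  D-sharp  F-sharp  A-sharp  E-sharp

A minor 6th up from D-sharp is B, so the new chord is B major seventh sharp eleven.
Root: B
Major 3rd (3rd): D-sharp
Perfect 5th (5th): F-sharp
Major 7th (7th): A-sharp
Augmented 11th (11th): E-sharp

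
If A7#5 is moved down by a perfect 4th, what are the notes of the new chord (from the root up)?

E G# B# D

A perfect 4th down from A is E, so the new chord is E augmented seventh.
root → E
3rd (major 3rd) → G#
5th (augmented 5th) → B#
7th (minor 7th) → D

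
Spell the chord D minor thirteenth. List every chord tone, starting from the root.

D – F – A – C – E – G – B

D minor thirteenth: minor thirteenth on D.
root → D
3rd (minor 3rd) → F
5th (perfect 5th) → A
7th (minor 7th) → C
9th (major 9th) → E
11th (perfect 11th) → G
13th (major 13th) → B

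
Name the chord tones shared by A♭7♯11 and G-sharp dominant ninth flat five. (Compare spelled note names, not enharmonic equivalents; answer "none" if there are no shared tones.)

A♭7♯11: A♭ C E♭ G♭ D
G-sharp dominant ninth flat five: G♯ B♯ D F♯ A♯
Common to both → D.

D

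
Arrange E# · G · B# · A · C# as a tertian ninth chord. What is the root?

Stacking in thirds gives A – C# – E# – G – B#, so A is the root — A dominant seventh sharp nine sharp five.

A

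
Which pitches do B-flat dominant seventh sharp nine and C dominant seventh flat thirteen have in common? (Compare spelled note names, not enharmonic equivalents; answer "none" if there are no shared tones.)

B-flat dominant seventh sharp nine: B-flat D F A-flat C-sharp
C dominant seventh flat thirteen: C E G B-flat A-flat
Common to both → B-flat, A-flat.

B-flat, A-flat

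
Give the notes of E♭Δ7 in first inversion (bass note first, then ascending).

E♭Δ7 = Eb–G–Bb–D; first inversion → third (G) lowest.

G – Bb – D – Eb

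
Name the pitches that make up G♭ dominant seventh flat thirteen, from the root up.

Gb – Bb – Db – Fb – Ebb

G♭ dominant seventh flat thirteen: dominant seventh flat thirteen on Gb.
root → Gb
3rd (major 3rd) → Bb
5th (perfect 5th) → Db
7th (minor 7th) → Fb
13th (minor 13th) → Ebb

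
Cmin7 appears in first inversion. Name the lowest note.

Cmin7 in root position is C–Eb–G–Bb.
First inversion places the third in the bass, which is Eb.

Eb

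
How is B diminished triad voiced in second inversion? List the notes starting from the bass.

In root position, B diminished triad is B–D–F.
Second inversion puts the fifth (F) in the bass.

F, B, D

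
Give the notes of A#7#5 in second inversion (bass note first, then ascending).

E## – G# – A# – C##

In root position, A#7#5 is A#–C##–E##–G#.
Second inversion puts the fifth (E##) in the bass.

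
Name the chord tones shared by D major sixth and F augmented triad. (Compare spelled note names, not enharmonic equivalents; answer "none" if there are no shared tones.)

D major sixth: D F-sharp A B
F augmented triad: F A C-sharp
Common to both → A.

A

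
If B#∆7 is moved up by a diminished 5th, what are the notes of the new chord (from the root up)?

F#  A#  C#  E#

B# up a diminished 5th → F#. New chord: F# major seventh.
- root: F#
- major 3rd: A#
- perfect 5th: C#
- major 7th: E#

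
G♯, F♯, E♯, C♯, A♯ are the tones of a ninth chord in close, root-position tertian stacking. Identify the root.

F♯

Arranged so that each adjacent pair is a third by letter name: F♯ – A♯ – C♯ – E♯ – G♯.
The bottom of that stack, F♯, is the root (this is F♯ major ninth).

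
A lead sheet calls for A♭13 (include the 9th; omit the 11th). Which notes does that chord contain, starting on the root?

Root Ab, quality dominant thirteenth:
Root: Ab
Major 3rd (3rd): C
Perfect 5th (5th): Eb
Minor 7th (7th): Gb
Major 9th (9th): Bb
Major 13th (13th): F

Ab, C, Eb, Gb, Bb, F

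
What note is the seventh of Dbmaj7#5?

C

Dbmaj7#5 is built on Db; its 7th is a major 7th above the root.
A seventh above D uses the letter C, and the major 7th above Db is C.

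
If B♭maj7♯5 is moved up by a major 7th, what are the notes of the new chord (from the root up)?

Transposed root: B♭ → A (major 7th up). So we spell A augmented major seventh:
Root: A
Major 3rd (3rd): C♯
Augmented 5th (5th): E♯
Major 7th (7th): G♯

A C♯ E♯ G♯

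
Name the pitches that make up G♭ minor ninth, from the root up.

G-flat, B-double-flat, D-flat, F-flat, A-flat

Root G-flat, quality minor ninth:
G-flat — root
B-double-flat — minor 3rd
D-flat — perfect 5th
F-flat — minor 7th
A-flat — major 9th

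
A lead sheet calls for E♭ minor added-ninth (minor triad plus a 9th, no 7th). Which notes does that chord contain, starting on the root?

E♭ minor added-ninth is a minor added-ninth built on E-flat.
E-flat — root
G-flat — minor 3rd
B-flat — perfect 5th
F — major 9th

E-flat, G-flat, B-flat, F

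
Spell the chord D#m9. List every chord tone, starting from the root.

D# F# A# C# E#

D#m9: minor ninth on D#.
Root: D#
Minor 3rd (3rd): F#
Perfect 5th (5th): A#
Minor 7th (7th): C#
Major 9th (9th): E#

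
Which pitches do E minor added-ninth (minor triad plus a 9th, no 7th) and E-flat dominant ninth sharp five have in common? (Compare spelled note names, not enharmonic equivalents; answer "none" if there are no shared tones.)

G  B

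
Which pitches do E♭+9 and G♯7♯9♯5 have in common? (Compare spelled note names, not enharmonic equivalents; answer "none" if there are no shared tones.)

E♭+9 = E♭, G, B, D♭, F.
G♯7♯9♯5 = G♯, B♯, D𝄪, F♯, A𝄪.
Shared: none.

none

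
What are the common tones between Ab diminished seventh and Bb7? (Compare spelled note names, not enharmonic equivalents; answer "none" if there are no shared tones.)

Ab

Ab diminished seventh = Ab, Cb, Ebb, Gbb.
Bb7 = Bb, D, F, Ab.
Shared: Ab.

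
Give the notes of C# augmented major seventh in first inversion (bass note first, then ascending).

In root position, C# augmented major seventh is C♯–E♯–G𝄪–B♯.
First inversion puts the third (E♯) in the bass.

E♯ G𝄪 B♯ C♯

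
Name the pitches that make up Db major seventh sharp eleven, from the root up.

Root D-flat, quality major seventh sharp eleven:
D-flat — root
F — major 3rd
A-flat — perfect 5th
C — major 7th
G — augmented 11th

D-flat  F  A-flat  C  G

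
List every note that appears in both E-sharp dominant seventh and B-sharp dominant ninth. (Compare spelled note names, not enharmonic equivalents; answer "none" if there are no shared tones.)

E-sharp dominant seventh = E-sharp, G-double-sharp, B-sharp, D-sharp.
B-sharp dominant ninth = B-sharp, D-double-sharp, F-double-sharp, A-sharp, C-double-sharp.
Shared: B-sharp.

B-sharp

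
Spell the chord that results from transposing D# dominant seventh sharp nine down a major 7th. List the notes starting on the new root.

E, G#, B, D, F##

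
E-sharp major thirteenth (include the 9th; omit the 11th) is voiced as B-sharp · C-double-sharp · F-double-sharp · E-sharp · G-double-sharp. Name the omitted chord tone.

D-double-sharp

E-sharp major thirteenth = E-sharp, G-double-sharp, B-sharp, D-double-sharp, F-double-sharp, C-double-sharp. The voicing lacks the 7th (major 7th), D-double-sharp.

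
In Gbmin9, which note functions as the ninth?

Root of Gbmin9 = Gb. The 9th is a major 9th: Gb up a major 9th → Ab.

Ab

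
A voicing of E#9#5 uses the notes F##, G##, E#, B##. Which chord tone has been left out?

E#9#5 = E#, G##, B##, D#, F##. The voicing lacks the 7th (minor 7th), D#.

D#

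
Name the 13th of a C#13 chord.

A#

Root of C#13 = C#. The 13th is a major 13th: C# up a major 13th → A#.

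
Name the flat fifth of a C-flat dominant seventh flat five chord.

Gbb

Root of C-flat dominant seventh flat five = Cb. The 5th is a diminished 5th: Cb up a diminished 5th → Gbb.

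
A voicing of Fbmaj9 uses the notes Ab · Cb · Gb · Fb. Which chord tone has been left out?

Eb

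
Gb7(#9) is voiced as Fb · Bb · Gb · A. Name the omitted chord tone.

The full Gb7(#9) chord is Gb, Bb, Db, Fb, A.
Comparing with the voicing, the perfect 5th (5th) — Db — is absent.

Db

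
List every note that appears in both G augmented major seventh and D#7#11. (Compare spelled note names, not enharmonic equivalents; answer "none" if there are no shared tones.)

D#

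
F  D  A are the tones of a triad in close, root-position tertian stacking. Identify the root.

Stacking in thirds gives D – F – A, so D is the root — D minor triad.

D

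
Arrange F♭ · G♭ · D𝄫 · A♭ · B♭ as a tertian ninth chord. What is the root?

G♭

Stacking in thirds gives G♭ – B♭ – D𝄫 – F♭ – A♭, so G♭ is the root — G♭ dominant ninth flat five.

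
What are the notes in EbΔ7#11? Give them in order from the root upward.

Eb  G  Bb  D  A

EbΔ7#11 is a major seventh sharp eleven built on Eb.
Root: Eb
Major 3rd (3rd): G
Perfect 5th (5th): Bb
Major 7th (7th): D
Augmented 11th (11th): A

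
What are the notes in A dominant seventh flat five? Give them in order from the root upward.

A dominant seventh flat five: dominant seventh flat five on A.
Root: A
Major 3rd (3rd): C#
Diminished 5th (5th): Eb
Minor 7th (7th): G

A, C#, Eb, G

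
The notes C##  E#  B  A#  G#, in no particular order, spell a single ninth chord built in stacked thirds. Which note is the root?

A#

Arranged so that each adjacent pair is a third by letter name: A# – C## – E# – G# – B.
The bottom of that stack, A#, is the root (this is A# dominant seventh flat nine).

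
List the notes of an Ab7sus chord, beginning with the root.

Root Ab, quality dominant seventh suspended fourth:
Ab — root
Db — perfect 4th
Eb — perfect 5th
Gb — minor 7th

Ab Db Eb Gb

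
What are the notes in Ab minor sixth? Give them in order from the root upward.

A-flat  C-flat  E-flat  F

Root A-flat, quality minor sixth:
Root: A-flat
Minor 3rd (3rd): C-flat
Perfect 5th (5th): E-flat
Major 6th (6th): F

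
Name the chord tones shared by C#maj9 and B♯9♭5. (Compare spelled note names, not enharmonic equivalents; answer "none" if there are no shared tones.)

B#

C#maj9: C# E# G# B# D#
B♯9♭5: B# D## F# A# C##
Common to both → B#.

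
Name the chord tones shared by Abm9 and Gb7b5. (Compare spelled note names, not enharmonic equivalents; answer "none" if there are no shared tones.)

Gb, Bb

Abm9: Ab Cb Eb Gb Bb
Gb7b5: Gb Bb Dbb Fb
Common to both → Gb, Bb.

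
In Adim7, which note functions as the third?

Adim7 is built on A; its 3rd is a minor 3rd above the root.
A third above A uses the letter C, and the minor 3rd above A is C.

C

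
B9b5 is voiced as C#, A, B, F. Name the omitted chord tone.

D#

B9b5 = B, D#, F, A, C#. The voicing lacks the 3rd (major 3rd), D#.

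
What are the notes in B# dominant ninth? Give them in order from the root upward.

B-sharp  D-double-sharp  F-double-sharp  A-sharp  C-double-sharp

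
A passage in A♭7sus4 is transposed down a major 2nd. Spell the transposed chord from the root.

Ab down a major 2nd → Gb. New chord: Gb dominant seventh suspended fourth.
Gb — root
Cb — perfect 4th
Db — perfect 5th
Fb — minor 7th

Gb  Cb  Db  Fb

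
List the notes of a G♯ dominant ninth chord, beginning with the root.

G-sharp, B-sharp, D-sharp, F-sharp, A-sharp

Root G-sharp, quality dominant ninth:
Root: G-sharp
Major 3rd (3rd): B-sharp
Perfect 5th (5th): D-sharp
Minor 7th (7th): F-sharp
Major 9th (9th): A-sharp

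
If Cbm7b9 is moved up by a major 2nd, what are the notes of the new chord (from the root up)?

D♭, F♭, A♭, C♭, E𝄫

A major 2nd up from C♭ is D♭, so the new chord is D♭ minor seventh flat nine.
D♭ — root
F♭ — minor 3rd
A♭ — perfect 5th
C♭ — minor 7th
E𝄫 — minor 9th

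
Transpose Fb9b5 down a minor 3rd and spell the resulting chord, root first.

Db, F, Abb, Cb, Eb

A minor 3rd down from Fb is Db, so the new chord is Db dominant ninth flat five.
- root: Db
- major 3rd: F
- diminished 5th: Abb
- minor 7th: Cb
- major 9th: Eb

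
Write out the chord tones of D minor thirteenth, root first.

D F A C E G B

D minor thirteenth: minor thirteenth on D.
Root: D
Minor 3rd (3rd): F
Perfect 5th (5th): A
Minor 7th (7th): C
Major 9th (9th): E
Perfect 11th (11th): G
Major 13th (13th): B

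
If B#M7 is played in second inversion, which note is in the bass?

F##

B#M7 = B#–D##–F##–A##. Second inversion → fifth in the bass = F##.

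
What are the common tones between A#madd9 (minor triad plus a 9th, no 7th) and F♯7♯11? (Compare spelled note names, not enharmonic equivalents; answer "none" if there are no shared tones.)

A# – C# – B#

A#madd9: A# C# E# B#
F♯7♯11: F# A# C# E B#
Common to both → A#, C#, B#.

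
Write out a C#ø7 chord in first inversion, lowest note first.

E, G, B, C#

C#ø7 = C#–E–G–B; first inversion → third (E) lowest.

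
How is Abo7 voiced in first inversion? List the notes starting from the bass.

In root position, Abo7 is Ab–Cb–Ebb–Gbb.
First inversion puts the third (Cb) in the bass.

Cb, Ebb, Gbb, Ab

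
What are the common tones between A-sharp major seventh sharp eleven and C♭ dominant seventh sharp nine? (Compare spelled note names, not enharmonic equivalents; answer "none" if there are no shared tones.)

A-sharp major seventh sharp eleven: A-sharp C-double-sharp E-sharp G-double-sharp D-double-sharp
C♭ dominant seventh sharp nine: C-flat E-flat G-flat B-double-flat D
Common to both → none.

none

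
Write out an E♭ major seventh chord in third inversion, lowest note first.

E♭ major seventh = Eb–G–Bb–D; third inversion → seventh (D) lowest.

D, Eb, G, Bb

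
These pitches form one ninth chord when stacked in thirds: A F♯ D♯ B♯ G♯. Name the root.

Stacking in thirds gives G♯ – B♯ – D♯ – F♯ – A, so G♯ is the root — G♯ dominant seventh flat nine.

G♯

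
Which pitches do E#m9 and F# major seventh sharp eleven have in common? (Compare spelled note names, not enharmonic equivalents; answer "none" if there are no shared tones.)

E#m9 = E♯, G♯, B♯, D♯, F𝄪.
F# major seventh sharp eleven = F♯, A♯, C♯, E♯, B♯.
Shared: E♯, B♯.

E♯, B♯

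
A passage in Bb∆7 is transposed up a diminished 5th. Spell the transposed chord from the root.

Fb, Ab, Cb, Eb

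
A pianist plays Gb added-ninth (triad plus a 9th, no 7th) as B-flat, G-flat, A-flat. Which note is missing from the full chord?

D-flat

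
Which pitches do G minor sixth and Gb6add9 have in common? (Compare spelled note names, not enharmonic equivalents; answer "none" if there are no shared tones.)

G minor sixth: G B♭ D E
Gb6add9: G♭ B♭ D♭ E♭ A♭
Common to both → B♭.

B♭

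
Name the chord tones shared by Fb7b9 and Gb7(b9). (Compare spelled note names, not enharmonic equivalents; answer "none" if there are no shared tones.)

Fb

Fb7b9: Fb Ab Cb Ebb Gbb
Gb7(b9): Gb Bb Db Fb Abb
Common to both → Fb.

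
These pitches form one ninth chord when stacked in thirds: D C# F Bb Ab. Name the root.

Bb

Stacking in thirds gives Bb – D – F – Ab – C#, so Bb is the root — Bb dominant seventh sharp nine.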